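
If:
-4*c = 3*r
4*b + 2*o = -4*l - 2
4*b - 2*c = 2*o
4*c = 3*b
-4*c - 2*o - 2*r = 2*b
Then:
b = 0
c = 0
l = -1/2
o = 0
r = 0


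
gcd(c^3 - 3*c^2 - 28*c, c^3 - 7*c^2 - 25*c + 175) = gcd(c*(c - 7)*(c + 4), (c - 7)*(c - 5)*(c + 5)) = c - 7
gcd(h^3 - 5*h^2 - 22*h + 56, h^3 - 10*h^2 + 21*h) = h - 7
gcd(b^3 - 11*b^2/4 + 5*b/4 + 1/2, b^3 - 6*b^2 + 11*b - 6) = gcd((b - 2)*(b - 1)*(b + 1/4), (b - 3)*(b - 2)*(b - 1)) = b^2 - 3*b + 2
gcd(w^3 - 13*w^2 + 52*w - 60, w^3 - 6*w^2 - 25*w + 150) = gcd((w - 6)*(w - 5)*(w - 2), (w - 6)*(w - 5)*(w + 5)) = w^2 - 11*w + 30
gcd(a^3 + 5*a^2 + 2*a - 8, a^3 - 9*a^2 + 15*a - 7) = a - 1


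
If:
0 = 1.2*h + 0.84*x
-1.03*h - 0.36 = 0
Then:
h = -0.35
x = 0.50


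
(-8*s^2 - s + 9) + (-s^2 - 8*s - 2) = -9*s^2 - 9*s + 7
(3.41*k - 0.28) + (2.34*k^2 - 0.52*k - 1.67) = 2.34*k^2 + 2.89*k - 1.95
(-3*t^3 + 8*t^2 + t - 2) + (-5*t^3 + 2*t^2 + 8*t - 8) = -8*t^3 + 10*t^2 + 9*t - 10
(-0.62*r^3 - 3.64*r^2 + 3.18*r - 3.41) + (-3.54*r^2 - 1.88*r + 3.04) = -0.62*r^3 - 7.18*r^2 + 1.3*r - 0.37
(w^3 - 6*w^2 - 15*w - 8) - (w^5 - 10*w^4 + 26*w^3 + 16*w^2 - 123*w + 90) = -w^5 + 10*w^4 - 25*w^3 - 22*w^2 + 108*w - 98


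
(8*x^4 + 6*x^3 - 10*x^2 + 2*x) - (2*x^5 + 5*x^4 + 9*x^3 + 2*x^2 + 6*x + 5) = -2*x^5 + 3*x^4 - 3*x^3 - 12*x^2 - 4*x - 5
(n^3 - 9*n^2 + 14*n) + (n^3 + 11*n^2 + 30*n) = 2*n^3 + 2*n^2 + 44*n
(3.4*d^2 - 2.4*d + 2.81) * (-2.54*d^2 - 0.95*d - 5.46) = -8.636*d^4 + 2.866*d^3 - 23.4214*d^2 + 10.4345*d - 15.3426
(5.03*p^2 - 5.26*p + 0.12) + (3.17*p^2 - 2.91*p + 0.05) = 8.2*p^2 - 8.17*p + 0.17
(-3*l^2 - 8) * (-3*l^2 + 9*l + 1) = 9*l^4 - 27*l^3 + 21*l^2 - 72*l - 8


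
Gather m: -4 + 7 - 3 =0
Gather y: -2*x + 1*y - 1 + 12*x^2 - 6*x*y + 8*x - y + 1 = 12*x^2 - 6*x*y + 6*x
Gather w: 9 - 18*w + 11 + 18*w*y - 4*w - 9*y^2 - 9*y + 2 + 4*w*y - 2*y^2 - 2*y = w*(22*y - 22) - 11*y^2 - 11*y + 22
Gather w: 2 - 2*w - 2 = -2*w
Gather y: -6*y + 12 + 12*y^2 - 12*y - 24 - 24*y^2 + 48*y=-12*y^2 + 30*y - 12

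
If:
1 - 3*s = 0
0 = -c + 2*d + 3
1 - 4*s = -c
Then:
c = 1/3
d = -4/3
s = 1/3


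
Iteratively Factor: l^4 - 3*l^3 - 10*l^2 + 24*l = (l - 4)*(l^3 + l^2 - 6*l) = (l - 4)*(l - 2)*(l^2 + 3*l) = (l - 4)*(l - 2)*(l + 3)*(l)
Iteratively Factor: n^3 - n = (n)*(n^2 - 1) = n*(n - 1)*(n + 1)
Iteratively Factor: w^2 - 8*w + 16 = (w - 4)*(w - 4)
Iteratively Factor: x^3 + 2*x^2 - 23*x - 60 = (x + 3)*(x^2 - x - 20) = (x + 3)*(x + 4)*(x - 5)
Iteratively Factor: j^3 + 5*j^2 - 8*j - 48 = (j - 3)*(j^2 + 8*j + 16) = (j - 3)*(j + 4)*(j + 4)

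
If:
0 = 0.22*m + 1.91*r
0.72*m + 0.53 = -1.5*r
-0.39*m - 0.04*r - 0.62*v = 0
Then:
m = -0.97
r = 0.11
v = 0.60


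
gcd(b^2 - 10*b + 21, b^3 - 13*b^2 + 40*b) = 1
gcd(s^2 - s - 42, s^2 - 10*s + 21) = s - 7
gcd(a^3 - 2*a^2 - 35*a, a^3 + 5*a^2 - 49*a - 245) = a^2 - 2*a - 35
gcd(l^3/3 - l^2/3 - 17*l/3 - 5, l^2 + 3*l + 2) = l + 1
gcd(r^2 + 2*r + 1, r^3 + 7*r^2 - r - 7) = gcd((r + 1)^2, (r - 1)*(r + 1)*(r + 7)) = r + 1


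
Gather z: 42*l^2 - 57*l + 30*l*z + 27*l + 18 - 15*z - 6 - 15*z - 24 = 42*l^2 - 30*l + z*(30*l - 30) - 12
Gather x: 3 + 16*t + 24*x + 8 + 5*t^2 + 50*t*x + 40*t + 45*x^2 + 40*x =5*t^2 + 56*t + 45*x^2 + x*(50*t + 64) + 11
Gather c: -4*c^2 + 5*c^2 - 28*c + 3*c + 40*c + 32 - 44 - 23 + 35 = c^2 + 15*c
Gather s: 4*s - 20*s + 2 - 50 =-16*s - 48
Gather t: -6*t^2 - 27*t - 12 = -6*t^2 - 27*t - 12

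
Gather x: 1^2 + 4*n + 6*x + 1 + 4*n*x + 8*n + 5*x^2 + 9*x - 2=12*n + 5*x^2 + x*(4*n + 15)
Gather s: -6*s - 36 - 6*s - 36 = -12*s - 72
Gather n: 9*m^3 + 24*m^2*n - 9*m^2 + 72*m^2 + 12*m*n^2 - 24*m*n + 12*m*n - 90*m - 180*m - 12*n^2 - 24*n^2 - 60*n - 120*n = 9*m^3 + 63*m^2 - 270*m + n^2*(12*m - 36) + n*(24*m^2 - 12*m - 180)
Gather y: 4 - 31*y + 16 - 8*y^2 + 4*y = -8*y^2 - 27*y + 20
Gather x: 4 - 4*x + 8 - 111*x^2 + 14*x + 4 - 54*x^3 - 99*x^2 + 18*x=-54*x^3 - 210*x^2 + 28*x + 16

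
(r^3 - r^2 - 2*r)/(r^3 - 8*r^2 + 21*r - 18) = r*(r + 1)/(r^2 - 6*r + 9)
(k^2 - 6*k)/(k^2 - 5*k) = (k - 6)/(k - 5)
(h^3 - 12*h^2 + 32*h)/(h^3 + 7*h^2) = (h^2 - 12*h + 32)/(h*(h + 7))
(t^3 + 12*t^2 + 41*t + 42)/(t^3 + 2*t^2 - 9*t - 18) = (t + 7)/(t - 3)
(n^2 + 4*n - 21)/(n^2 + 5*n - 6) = (n^2 + 4*n - 21)/(n^2 + 5*n - 6)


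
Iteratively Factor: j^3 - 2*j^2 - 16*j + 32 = (j - 2)*(j^2 - 16) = (j - 2)*(j + 4)*(j - 4)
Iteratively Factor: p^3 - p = (p - 1)*(p^2 + p) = (p - 1)*(p + 1)*(p)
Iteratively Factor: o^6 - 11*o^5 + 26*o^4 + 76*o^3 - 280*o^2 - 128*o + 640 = (o - 4)*(o^5 - 7*o^4 - 2*o^3 + 68*o^2 - 8*o - 160) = (o - 4)^2*(o^4 - 3*o^3 - 14*o^2 + 12*o + 40) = (o - 4)^2*(o + 2)*(o^3 - 5*o^2 - 4*o + 20) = (o - 4)^2*(o - 2)*(o + 2)*(o^2 - 3*o - 10) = (o - 4)^2*(o - 2)*(o + 2)^2*(o - 5)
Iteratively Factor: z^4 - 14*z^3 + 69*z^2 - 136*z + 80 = (z - 4)*(z^3 - 10*z^2 + 29*z - 20) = (z - 4)^2*(z^2 - 6*z + 5) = (z - 4)^2*(z - 1)*(z - 5)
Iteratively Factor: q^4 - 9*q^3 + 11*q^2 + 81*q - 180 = (q - 4)*(q^3 - 5*q^2 - 9*q + 45) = (q - 4)*(q + 3)*(q^2 - 8*q + 15) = (q - 4)*(q - 3)*(q + 3)*(q - 5)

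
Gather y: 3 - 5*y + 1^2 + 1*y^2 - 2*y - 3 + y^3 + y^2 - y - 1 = y^3 + 2*y^2 - 8*y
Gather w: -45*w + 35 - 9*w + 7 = 42 - 54*w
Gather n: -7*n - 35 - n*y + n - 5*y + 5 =n*(-y - 6) - 5*y - 30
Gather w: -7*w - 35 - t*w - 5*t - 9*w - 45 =-5*t + w*(-t - 16) - 80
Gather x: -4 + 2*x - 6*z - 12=2*x - 6*z - 16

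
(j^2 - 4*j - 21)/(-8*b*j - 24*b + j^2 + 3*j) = (7 - j)/(8*b - j)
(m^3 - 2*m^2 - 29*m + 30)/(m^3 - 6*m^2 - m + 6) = (m + 5)/(m + 1)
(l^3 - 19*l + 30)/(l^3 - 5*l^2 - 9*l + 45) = (l^2 + 3*l - 10)/(l^2 - 2*l - 15)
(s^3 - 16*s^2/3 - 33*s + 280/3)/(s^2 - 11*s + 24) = (3*s^2 + 8*s - 35)/(3*(s - 3))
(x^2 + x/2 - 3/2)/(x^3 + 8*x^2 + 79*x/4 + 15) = 2*(x - 1)/(2*x^2 + 13*x + 20)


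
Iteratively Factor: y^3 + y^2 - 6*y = (y)*(y^2 + y - 6) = y*(y + 3)*(y - 2)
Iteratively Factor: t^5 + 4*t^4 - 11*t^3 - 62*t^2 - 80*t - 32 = (t + 1)*(t^4 + 3*t^3 - 14*t^2 - 48*t - 32) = (t + 1)*(t + 4)*(t^3 - t^2 - 10*t - 8) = (t + 1)^2*(t + 4)*(t^2 - 2*t - 8) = (t + 1)^2*(t + 2)*(t + 4)*(t - 4)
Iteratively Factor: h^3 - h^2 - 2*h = (h)*(h^2 - h - 2) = h*(h + 1)*(h - 2)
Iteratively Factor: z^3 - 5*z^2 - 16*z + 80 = (z - 5)*(z^2 - 16) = (z - 5)*(z + 4)*(z - 4)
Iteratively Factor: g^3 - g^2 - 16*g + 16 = (g - 4)*(g^2 + 3*g - 4) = (g - 4)*(g + 4)*(g - 1)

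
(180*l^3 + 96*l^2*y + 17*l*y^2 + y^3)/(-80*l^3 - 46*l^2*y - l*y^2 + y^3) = (36*l^2 + 12*l*y + y^2)/(-16*l^2 - 6*l*y + y^2)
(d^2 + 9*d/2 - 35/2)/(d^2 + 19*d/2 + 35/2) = (2*d - 5)/(2*d + 5)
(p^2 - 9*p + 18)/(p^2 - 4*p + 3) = (p - 6)/(p - 1)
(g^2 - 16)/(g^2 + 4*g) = (g - 4)/g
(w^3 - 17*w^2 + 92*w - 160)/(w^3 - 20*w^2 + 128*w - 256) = (w - 5)/(w - 8)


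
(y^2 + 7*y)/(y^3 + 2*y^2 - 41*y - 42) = y/(y^2 - 5*y - 6)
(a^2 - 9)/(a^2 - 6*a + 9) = (a + 3)/(a - 3)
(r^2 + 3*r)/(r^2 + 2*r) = (r + 3)/(r + 2)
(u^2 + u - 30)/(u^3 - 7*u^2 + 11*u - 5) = (u + 6)/(u^2 - 2*u + 1)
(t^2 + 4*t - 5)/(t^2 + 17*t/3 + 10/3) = 3*(t - 1)/(3*t + 2)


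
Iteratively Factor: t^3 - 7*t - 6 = (t + 2)*(t^2 - 2*t - 3) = (t + 1)*(t + 2)*(t - 3)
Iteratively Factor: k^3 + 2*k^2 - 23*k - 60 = (k - 5)*(k^2 + 7*k + 12) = (k - 5)*(k + 4)*(k + 3)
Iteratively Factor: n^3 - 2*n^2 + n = (n - 1)*(n^2 - n) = n*(n - 1)*(n - 1)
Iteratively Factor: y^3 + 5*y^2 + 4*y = (y + 4)*(y^2 + y) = (y + 1)*(y + 4)*(y)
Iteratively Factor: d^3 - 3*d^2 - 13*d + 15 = (d - 1)*(d^2 - 2*d - 15) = (d - 1)*(d + 3)*(d - 5)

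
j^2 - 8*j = j*(j - 8)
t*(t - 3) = t^2 - 3*t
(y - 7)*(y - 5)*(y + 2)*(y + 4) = y^4 - 6*y^3 - 29*y^2 + 114*y + 280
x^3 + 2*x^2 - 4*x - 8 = (x - 2)*(x + 2)^2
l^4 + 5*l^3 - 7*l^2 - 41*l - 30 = (l - 3)*(l + 1)*(l + 2)*(l + 5)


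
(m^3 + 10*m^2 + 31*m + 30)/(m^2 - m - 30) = (m^2 + 5*m + 6)/(m - 6)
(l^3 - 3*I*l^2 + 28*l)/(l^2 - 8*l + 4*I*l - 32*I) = l*(l - 7*I)/(l - 8)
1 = 1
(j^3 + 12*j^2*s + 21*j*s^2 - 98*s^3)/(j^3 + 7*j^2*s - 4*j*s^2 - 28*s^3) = (j + 7*s)/(j + 2*s)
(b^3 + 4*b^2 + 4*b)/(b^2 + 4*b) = (b^2 + 4*b + 4)/(b + 4)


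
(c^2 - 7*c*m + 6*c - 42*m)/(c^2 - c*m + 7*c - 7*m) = (c^2 - 7*c*m + 6*c - 42*m)/(c^2 - c*m + 7*c - 7*m)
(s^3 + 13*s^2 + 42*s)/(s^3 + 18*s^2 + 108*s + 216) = s*(s + 7)/(s^2 + 12*s + 36)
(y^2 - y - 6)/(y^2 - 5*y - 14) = (y - 3)/(y - 7)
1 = 1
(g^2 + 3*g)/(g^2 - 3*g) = (g + 3)/(g - 3)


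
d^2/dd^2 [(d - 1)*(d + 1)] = 2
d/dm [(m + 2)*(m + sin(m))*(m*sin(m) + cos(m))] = m*(m + 2)*(m + sin(m))*cos(m) + (m + 2)*(m*sin(m) + cos(m))*(cos(m) + 1) + (m + sin(m))*(m*sin(m) + cos(m))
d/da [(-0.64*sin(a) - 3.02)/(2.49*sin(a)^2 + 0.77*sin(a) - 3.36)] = (1.5936*sin(a)^2 + 15.0396*sin(a) + 4.4758)*cos(a)/(6.2001*sin(a)^4 + 3.8346*sin(a)^3 - 16.1399*sin(a)^2 - 5.1744*sin(a) + 11.2896)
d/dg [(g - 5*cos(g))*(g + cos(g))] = 4*g*sin(g) + 2*g + 5*sin(2*g) - 4*cos(g)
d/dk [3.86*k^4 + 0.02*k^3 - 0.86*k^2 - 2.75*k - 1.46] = 15.44*k^3 + 0.06*k^2 - 1.72*k - 2.75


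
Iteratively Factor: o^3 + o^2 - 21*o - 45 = (o + 3)*(o^2 - 2*o - 15) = (o - 5)*(o + 3)*(o + 3)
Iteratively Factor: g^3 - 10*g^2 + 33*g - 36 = (g - 4)*(g^2 - 6*g + 9) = (g - 4)*(g - 3)*(g - 3)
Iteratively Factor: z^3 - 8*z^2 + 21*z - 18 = (z - 3)*(z^2 - 5*z + 6) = (z - 3)^2*(z - 2)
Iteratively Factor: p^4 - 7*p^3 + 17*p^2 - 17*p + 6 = (p - 1)*(p^3 - 6*p^2 + 11*p - 6) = (p - 1)^2*(p^2 - 5*p + 6) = (p - 3)*(p - 1)^2*(p - 2)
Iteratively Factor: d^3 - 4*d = (d)*(d^2 - 4) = d*(d + 2)*(d - 2)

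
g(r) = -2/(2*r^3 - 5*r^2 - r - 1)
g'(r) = -2*(-6*r^2 + 10*r + 1)/(2*r^3 - 5*r^2 - r - 1)^2 = 2*(6*r^2 - 10*r - 1)/(-2*r^3 + 5*r^2 + r + 1)^2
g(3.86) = -0.06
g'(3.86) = 0.08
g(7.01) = -0.00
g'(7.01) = 0.00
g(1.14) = 0.35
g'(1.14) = -0.29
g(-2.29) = 0.04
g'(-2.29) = 0.04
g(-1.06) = 0.25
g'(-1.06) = 0.52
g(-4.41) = 0.01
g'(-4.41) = 0.00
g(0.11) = 1.71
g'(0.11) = -2.97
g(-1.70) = 0.08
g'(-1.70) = 0.12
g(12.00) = 0.00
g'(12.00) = 0.00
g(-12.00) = 0.00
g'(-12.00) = 0.00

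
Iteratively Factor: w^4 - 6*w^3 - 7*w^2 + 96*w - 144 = (w - 3)*(w^3 - 3*w^2 - 16*w + 48) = (w - 3)^2*(w^2 - 16) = (w - 3)^2*(w + 4)*(w - 4)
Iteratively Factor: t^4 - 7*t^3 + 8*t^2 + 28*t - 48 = (t - 3)*(t^3 - 4*t^2 - 4*t + 16) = (t - 3)*(t - 2)*(t^2 - 2*t - 8) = (t - 4)*(t - 3)*(t - 2)*(t + 2)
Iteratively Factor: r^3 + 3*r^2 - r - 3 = (r + 1)*(r^2 + 2*r - 3) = (r + 1)*(r + 3)*(r - 1)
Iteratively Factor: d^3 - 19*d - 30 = (d - 5)*(d^2 + 5*d + 6) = (d - 5)*(d + 3)*(d + 2)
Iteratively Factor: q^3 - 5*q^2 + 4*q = (q)*(q^2 - 5*q + 4) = q*(q - 1)*(q - 4)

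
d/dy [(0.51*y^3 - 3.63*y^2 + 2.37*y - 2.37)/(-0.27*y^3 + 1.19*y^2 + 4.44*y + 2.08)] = (-0.3732*y^4 + 5.8086*y^3 - 17.6748*y^2 - 9.4602*y + 15.4524)/(0.0729*y^6 - 0.6426*y^5 - 0.9815*y^4 + 9.444*y^3 + 24.664*y^2 + 18.4704*y + 4.3264)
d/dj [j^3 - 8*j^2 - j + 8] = 3*j^2 - 16*j - 1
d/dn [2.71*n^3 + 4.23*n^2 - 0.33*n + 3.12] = 8.13*n^2 + 8.46*n - 0.33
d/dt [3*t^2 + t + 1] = 6*t + 1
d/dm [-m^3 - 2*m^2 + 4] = m*(-3*m - 4)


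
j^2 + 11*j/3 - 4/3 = (j - 1/3)*(j + 4)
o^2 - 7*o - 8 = (o - 8)*(o + 1)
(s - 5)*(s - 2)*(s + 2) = s^3 - 5*s^2 - 4*s + 20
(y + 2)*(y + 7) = y^2 + 9*y + 14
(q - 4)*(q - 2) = q^2 - 6*q + 8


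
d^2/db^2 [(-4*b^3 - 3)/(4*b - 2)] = 4*(-4*b^3 + 6*b^2 - 3*b - 3)/(8*b^3 - 12*b^2 + 6*b - 1)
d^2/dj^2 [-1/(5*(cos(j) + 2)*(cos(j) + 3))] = (4*sin(j)^4 - 3*sin(j)^2 - 195*cos(j)/4 + 15*cos(3*j)/4 - 39)/(5*(cos(j) + 2)^3*(cos(j) + 3)^3)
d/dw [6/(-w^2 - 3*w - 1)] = 6*(2*w + 3)/(w^2 + 3*w + 1)^2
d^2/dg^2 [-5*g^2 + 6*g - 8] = -10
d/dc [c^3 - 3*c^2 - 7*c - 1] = 3*c^2 - 6*c - 7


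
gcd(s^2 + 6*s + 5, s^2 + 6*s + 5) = s^2 + 6*s + 5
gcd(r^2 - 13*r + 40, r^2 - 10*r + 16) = r - 8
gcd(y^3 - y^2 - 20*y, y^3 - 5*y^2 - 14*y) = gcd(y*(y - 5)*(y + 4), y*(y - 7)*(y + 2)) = y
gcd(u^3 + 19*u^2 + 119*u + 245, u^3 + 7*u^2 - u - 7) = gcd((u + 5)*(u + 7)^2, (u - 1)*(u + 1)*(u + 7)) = u + 7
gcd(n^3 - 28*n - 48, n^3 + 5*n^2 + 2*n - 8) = n^2 + 6*n + 8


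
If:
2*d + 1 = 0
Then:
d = -1/2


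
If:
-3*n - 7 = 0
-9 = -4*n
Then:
No Solution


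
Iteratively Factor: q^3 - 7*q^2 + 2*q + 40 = (q - 5)*(q^2 - 2*q - 8) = (q - 5)*(q + 2)*(q - 4)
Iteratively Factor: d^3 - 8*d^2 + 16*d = (d)*(d^2 - 8*d + 16) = d*(d - 4)*(d - 4)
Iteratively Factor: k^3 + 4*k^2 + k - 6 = (k + 3)*(k^2 + k - 2) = (k - 1)*(k + 3)*(k + 2)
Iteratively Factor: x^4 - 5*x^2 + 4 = (x + 1)*(x^3 - x^2 - 4*x + 4) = (x - 2)*(x + 1)*(x^2 + x - 2) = (x - 2)*(x - 1)*(x + 1)*(x + 2)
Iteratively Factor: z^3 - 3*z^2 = (z - 3)*(z^2) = z*(z - 3)*(z)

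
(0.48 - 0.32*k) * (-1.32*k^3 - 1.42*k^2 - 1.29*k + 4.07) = 0.4224*k^4 - 0.1792*k^3 - 0.2688*k^2 - 1.9216*k + 1.9536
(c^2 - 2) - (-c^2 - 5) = 2*c^2 + 3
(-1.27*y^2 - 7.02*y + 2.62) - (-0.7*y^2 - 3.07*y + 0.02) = -0.57*y^2 - 3.95*y + 2.6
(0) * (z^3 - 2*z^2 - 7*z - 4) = 0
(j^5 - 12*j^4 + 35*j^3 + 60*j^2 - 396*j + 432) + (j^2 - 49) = j^5 - 12*j^4 + 35*j^3 + 61*j^2 - 396*j + 383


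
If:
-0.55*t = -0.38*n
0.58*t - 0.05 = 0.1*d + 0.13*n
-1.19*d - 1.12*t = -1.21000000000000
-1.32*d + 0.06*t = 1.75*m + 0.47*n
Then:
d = 0.72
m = -0.66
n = 0.45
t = 0.31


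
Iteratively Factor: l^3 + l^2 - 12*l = (l)*(l^2 + l - 12) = l*(l + 4)*(l - 3)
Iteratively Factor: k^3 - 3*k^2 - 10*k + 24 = (k - 2)*(k^2 - k - 12) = (k - 4)*(k - 2)*(k + 3)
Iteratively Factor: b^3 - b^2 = (b)*(b^2 - b) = b^2*(b - 1)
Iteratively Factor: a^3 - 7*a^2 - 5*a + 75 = (a + 3)*(a^2 - 10*a + 25) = (a - 5)*(a + 3)*(a - 5)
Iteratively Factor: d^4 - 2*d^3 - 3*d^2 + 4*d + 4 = (d - 2)*(d^3 - 3*d - 2) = (d - 2)^2*(d^2 + 2*d + 1) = (d - 2)^2*(d + 1)*(d + 1)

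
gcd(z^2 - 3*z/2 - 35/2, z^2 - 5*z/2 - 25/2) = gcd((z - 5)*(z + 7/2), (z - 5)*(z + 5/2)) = z - 5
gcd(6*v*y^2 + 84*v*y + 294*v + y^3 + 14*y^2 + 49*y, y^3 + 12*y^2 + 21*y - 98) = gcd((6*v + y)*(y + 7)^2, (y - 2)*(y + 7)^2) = y^2 + 14*y + 49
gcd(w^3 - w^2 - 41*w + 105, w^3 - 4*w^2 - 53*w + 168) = w^2 + 4*w - 21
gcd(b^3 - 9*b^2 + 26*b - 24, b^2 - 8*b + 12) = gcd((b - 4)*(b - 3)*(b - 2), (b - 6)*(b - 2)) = b - 2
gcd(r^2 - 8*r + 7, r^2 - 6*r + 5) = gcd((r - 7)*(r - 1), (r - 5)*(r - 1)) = r - 1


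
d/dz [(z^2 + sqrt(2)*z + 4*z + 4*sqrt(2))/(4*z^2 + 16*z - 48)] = (-sqrt(2)*z^2 - 24*z - 8*sqrt(2)*z - 48 - 28*sqrt(2))/(4*(z^4 + 8*z^3 - 8*z^2 - 96*z + 144))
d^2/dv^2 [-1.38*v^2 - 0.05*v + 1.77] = -2.76000000000000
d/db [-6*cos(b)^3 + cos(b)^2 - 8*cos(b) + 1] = 2*(9*cos(b)^2 - cos(b) + 4)*sin(b)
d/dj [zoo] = 0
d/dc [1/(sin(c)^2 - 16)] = -2*sin(c)*cos(c)/(sin(c)^2 - 16)^2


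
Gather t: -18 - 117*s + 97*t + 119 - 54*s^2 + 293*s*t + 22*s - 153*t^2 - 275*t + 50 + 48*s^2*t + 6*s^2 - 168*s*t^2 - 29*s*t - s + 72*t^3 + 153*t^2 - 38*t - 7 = -48*s^2 - 168*s*t^2 - 96*s + 72*t^3 + t*(48*s^2 + 264*s - 216) + 144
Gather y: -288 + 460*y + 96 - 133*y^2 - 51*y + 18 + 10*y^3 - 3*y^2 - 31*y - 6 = 10*y^3 - 136*y^2 + 378*y - 180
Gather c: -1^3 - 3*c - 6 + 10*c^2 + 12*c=10*c^2 + 9*c - 7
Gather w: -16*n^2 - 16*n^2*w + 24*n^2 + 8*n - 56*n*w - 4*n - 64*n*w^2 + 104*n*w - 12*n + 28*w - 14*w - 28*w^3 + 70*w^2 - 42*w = 8*n^2 - 8*n - 28*w^3 + w^2*(70 - 64*n) + w*(-16*n^2 + 48*n - 28)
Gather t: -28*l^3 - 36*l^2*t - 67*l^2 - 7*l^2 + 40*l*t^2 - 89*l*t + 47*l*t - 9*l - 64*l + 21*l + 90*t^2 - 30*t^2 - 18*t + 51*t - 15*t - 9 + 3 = -28*l^3 - 74*l^2 - 52*l + t^2*(40*l + 60) + t*(-36*l^2 - 42*l + 18) - 6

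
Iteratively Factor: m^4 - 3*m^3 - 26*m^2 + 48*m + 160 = (m + 2)*(m^3 - 5*m^2 - 16*m + 80) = (m - 4)*(m + 2)*(m^2 - m - 20) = (m - 4)*(m + 2)*(m + 4)*(m - 5)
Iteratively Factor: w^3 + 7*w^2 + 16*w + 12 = (w + 2)*(w^2 + 5*w + 6) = (w + 2)^2*(w + 3)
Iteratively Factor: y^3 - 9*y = (y + 3)*(y^2 - 3*y) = y*(y + 3)*(y - 3)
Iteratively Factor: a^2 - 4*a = (a - 4)*(a)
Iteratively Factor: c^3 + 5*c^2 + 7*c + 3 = (c + 3)*(c^2 + 2*c + 1) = (c + 1)*(c + 3)*(c + 1)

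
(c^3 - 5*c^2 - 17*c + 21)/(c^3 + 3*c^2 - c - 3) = (c - 7)/(c + 1)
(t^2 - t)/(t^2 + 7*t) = (t - 1)/(t + 7)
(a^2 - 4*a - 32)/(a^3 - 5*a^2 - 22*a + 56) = (a - 8)/(a^2 - 9*a + 14)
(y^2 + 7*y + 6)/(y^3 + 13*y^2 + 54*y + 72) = (y + 1)/(y^2 + 7*y + 12)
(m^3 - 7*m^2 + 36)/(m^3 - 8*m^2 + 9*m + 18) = (m + 2)/(m + 1)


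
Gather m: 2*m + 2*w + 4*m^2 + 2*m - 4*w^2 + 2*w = 4*m^2 + 4*m - 4*w^2 + 4*w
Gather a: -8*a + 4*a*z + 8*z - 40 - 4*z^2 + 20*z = a*(4*z - 8) - 4*z^2 + 28*z - 40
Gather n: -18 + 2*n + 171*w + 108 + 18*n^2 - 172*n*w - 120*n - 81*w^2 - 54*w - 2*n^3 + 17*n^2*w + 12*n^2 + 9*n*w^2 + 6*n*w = -2*n^3 + n^2*(17*w + 30) + n*(9*w^2 - 166*w - 118) - 81*w^2 + 117*w + 90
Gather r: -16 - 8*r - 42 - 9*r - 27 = -17*r - 85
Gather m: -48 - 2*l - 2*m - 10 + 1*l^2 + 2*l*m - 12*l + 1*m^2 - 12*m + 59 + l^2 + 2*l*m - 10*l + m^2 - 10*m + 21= 2*l^2 - 24*l + 2*m^2 + m*(4*l - 24) + 22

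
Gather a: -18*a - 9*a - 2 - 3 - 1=-27*a - 6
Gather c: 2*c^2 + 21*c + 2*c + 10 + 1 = 2*c^2 + 23*c + 11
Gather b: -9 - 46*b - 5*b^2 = -5*b^2 - 46*b - 9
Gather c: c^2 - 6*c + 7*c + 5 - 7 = c^2 + c - 2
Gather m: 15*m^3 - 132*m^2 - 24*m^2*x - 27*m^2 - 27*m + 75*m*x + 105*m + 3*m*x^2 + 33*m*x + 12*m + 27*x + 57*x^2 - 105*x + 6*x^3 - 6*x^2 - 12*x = 15*m^3 + m^2*(-24*x - 159) + m*(3*x^2 + 108*x + 90) + 6*x^3 + 51*x^2 - 90*x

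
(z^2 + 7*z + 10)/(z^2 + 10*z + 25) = (z + 2)/(z + 5)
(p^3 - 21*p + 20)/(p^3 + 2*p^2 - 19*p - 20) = (p - 1)/(p + 1)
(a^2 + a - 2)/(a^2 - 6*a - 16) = (a - 1)/(a - 8)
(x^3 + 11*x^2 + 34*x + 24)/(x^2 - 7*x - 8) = (x^2 + 10*x + 24)/(x - 8)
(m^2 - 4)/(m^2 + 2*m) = (m - 2)/m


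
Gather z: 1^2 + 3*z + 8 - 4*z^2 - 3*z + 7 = 16 - 4*z^2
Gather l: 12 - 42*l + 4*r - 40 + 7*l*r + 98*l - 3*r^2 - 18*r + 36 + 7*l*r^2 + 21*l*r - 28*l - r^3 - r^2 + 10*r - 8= l*(7*r^2 + 28*r + 28) - r^3 - 4*r^2 - 4*r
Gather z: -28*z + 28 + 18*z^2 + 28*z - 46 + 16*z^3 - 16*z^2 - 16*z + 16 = 16*z^3 + 2*z^2 - 16*z - 2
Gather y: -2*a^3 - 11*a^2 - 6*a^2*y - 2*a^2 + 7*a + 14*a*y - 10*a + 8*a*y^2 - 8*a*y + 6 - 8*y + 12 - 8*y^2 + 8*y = -2*a^3 - 13*a^2 - 3*a + y^2*(8*a - 8) + y*(-6*a^2 + 6*a) + 18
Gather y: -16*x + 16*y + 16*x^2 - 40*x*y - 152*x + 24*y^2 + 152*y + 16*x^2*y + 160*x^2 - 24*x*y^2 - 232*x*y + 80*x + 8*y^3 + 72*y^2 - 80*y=176*x^2 - 88*x + 8*y^3 + y^2*(96 - 24*x) + y*(16*x^2 - 272*x + 88)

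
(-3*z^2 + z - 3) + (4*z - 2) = -3*z^2 + 5*z - 5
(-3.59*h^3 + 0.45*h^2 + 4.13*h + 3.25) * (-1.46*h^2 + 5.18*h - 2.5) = 5.2414*h^5 - 19.2532*h^4 + 5.2762*h^3 + 15.5234*h^2 + 6.51*h - 8.125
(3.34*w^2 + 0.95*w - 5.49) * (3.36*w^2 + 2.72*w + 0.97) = 11.2224*w^4 + 12.2768*w^3 - 12.6226*w^2 - 14.0113*w - 5.3253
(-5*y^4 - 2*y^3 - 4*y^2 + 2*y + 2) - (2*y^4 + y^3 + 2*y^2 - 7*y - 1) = -7*y^4 - 3*y^3 - 6*y^2 + 9*y + 3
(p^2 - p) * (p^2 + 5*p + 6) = p^4 + 4*p^3 + p^2 - 6*p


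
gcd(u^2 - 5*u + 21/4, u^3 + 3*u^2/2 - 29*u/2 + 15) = u - 3/2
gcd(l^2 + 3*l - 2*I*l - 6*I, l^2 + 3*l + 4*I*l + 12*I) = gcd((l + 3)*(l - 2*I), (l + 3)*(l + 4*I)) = l + 3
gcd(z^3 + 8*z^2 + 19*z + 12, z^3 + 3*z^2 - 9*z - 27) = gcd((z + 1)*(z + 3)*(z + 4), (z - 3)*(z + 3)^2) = z + 3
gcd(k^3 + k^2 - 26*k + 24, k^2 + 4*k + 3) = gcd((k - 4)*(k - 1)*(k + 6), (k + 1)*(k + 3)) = 1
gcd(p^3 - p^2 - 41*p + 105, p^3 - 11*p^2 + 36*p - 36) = p - 3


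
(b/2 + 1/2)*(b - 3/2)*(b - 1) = b^3/2 - 3*b^2/4 - b/2 + 3/4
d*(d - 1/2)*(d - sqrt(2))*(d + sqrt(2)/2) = d^4 - sqrt(2)*d^3/2 - d^3/2 - d^2 + sqrt(2)*d^2/4 + d/2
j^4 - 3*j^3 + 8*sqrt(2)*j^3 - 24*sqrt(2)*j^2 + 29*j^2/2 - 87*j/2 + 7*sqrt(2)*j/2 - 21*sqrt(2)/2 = (j - 3)*(j + sqrt(2)/2)^2*(j + 7*sqrt(2))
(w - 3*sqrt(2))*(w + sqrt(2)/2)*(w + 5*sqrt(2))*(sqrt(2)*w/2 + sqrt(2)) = sqrt(2)*w^4/2 + sqrt(2)*w^3 + 5*w^3/2 - 14*sqrt(2)*w^2 + 5*w^2 - 28*sqrt(2)*w - 15*w - 30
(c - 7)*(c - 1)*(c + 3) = c^3 - 5*c^2 - 17*c + 21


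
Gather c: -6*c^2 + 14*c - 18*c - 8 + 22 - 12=-6*c^2 - 4*c + 2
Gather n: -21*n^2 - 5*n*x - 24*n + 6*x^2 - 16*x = -21*n^2 + n*(-5*x - 24) + 6*x^2 - 16*x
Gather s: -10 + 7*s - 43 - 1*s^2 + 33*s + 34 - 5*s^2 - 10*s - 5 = -6*s^2 + 30*s - 24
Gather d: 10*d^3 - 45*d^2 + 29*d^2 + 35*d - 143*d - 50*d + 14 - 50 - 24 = 10*d^3 - 16*d^2 - 158*d - 60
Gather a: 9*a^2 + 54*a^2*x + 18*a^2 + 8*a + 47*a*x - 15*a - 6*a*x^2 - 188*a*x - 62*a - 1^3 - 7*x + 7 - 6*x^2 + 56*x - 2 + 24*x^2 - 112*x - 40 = a^2*(54*x + 27) + a*(-6*x^2 - 141*x - 69) + 18*x^2 - 63*x - 36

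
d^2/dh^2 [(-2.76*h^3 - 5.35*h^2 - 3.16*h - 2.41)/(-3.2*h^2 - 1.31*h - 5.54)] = (-1.13686837721616e-13*h^4 - 68.5232880000002*h^3 - 300.815856*h^2 + 232.746336*h + 205.355994)/(32.768*h^6 + 40.2432*h^5 + 186.66336*h^4 + 141.590171*h^3 + 323.160942*h^2 + 120.617988*h + 170.031464)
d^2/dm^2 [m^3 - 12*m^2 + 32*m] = 6*m - 24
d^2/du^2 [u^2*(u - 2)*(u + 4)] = 12*u^2 + 12*u - 16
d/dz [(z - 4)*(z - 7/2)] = 2*z - 15/2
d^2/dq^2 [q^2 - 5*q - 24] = 2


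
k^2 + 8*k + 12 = (k + 2)*(k + 6)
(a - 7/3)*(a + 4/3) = a^2 - a - 28/9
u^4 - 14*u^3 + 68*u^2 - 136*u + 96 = (u - 6)*(u - 4)*(u - 2)^2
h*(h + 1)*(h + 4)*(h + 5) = h^4 + 10*h^3 + 29*h^2 + 20*h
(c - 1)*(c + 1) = c^2 - 1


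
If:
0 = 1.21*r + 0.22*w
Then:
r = -0.181818181818182*w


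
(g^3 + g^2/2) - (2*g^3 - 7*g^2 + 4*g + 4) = -g^3 + 15*g^2/2 - 4*g - 4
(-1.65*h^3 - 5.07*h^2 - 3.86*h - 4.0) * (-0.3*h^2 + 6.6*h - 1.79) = 0.495*h^5 - 9.369*h^4 - 29.3505*h^3 - 15.2007*h^2 - 19.4906*h + 7.16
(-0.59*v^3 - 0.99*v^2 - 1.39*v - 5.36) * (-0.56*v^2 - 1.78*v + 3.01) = 0.3304*v^5 + 1.6046*v^4 + 0.7647*v^3 + 2.4959*v^2 + 5.3569*v - 16.1336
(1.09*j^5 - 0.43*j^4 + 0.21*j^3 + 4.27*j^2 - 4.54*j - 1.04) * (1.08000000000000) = 1.1772*j^5 - 0.4644*j^4 + 0.2268*j^3 + 4.6116*j^2 - 4.9032*j - 1.1232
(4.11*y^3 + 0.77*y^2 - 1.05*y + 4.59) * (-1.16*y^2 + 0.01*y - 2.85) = -4.7676*y^5 - 0.8521*y^4 - 10.4878*y^3 - 7.5294*y^2 + 3.0384*y - 13.0815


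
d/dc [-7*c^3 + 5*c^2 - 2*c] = -21*c^2 + 10*c - 2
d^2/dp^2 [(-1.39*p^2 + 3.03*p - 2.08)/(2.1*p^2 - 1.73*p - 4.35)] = (7.105427357601e-15*p^4 + 16.62486*p^3 - 131.2227*p^2 + 211.41414*p - 148.661144)/(9.261*p^6 - 22.8879*p^5 - 38.69523*p^4 + 89.643583*p^3 + 80.154405*p^2 - 98.207775*p - 82.312875)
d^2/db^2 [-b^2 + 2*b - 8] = -2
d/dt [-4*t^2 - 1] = -8*t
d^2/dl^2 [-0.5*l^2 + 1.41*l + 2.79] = -1.00000000000000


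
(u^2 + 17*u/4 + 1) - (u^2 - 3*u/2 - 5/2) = 23*u/4 + 7/2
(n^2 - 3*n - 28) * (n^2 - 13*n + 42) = n^4 - 16*n^3 + 53*n^2 + 238*n - 1176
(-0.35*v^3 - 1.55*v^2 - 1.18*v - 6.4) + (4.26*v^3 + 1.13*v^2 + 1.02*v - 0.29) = 3.91*v^3 - 0.42*v^2 - 0.16*v - 6.69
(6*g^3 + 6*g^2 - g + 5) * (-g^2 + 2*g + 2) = -6*g^5 + 6*g^4 + 25*g^3 + 5*g^2 + 8*g + 10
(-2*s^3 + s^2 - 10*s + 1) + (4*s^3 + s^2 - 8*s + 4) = 2*s^3 + 2*s^2 - 18*s + 5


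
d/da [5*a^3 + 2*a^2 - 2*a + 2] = 15*a^2 + 4*a - 2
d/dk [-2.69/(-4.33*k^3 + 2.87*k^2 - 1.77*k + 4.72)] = (-34.9431*k^2 + 15.4406*k - 4.7613)/(4.33*k^3 - 2.87*k^2 + 1.77*k - 4.72)^2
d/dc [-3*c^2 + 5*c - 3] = 5 - 6*c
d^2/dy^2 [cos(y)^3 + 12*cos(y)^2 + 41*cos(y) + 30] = -167*cos(y)/4 - 24*cos(2*y) - 9*cos(3*y)/4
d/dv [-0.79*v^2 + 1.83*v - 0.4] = 1.83 - 1.58*v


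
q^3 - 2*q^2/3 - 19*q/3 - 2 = (q - 3)*(q + 1/3)*(q + 2)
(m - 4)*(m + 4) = m^2 - 16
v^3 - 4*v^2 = v^2*(v - 4)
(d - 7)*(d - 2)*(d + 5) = d^3 - 4*d^2 - 31*d + 70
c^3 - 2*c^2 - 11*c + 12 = (c - 4)*(c - 1)*(c + 3)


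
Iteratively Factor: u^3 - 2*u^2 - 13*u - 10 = (u + 1)*(u^2 - 3*u - 10) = (u + 1)*(u + 2)*(u - 5)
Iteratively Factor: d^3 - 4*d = (d + 2)*(d^2 - 2*d) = (d - 2)*(d + 2)*(d)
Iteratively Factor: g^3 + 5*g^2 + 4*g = (g)*(g^2 + 5*g + 4) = g*(g + 1)*(g + 4)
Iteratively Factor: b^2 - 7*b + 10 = (b - 2)*(b - 5)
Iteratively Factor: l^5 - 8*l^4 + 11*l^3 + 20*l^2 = (l - 5)*(l^4 - 3*l^3 - 4*l^2) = (l - 5)*(l + 1)*(l^3 - 4*l^2) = l*(l - 5)*(l + 1)*(l^2 - 4*l) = l^2*(l - 5)*(l + 1)*(l - 4)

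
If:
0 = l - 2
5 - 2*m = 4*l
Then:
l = 2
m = -3/2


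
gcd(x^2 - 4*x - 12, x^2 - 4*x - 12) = x^2 - 4*x - 12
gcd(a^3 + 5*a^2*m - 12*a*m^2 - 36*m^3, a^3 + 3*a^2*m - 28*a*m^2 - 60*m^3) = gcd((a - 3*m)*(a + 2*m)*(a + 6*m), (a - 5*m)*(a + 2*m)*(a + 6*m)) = a^2 + 8*a*m + 12*m^2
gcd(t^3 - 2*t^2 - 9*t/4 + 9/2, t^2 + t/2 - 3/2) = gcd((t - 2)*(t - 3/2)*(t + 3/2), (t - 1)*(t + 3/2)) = t + 3/2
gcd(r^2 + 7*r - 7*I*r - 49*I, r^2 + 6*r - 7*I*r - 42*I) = r - 7*I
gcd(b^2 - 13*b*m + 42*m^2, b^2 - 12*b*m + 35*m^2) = b - 7*m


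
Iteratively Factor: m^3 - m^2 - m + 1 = (m - 1)*(m^2 - 1) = (m - 1)^2*(m + 1)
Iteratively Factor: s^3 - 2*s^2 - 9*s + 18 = (s - 2)*(s^2 - 9) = (s - 2)*(s + 3)*(s - 3)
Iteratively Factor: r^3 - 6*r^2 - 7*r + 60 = (r + 3)*(r^2 - 9*r + 20) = (r - 5)*(r + 3)*(r - 4)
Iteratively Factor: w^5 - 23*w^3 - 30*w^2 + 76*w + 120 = (w - 5)*(w^4 + 5*w^3 + 2*w^2 - 20*w - 24) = (w - 5)*(w - 2)*(w^3 + 7*w^2 + 16*w + 12) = (w - 5)*(w - 2)*(w + 2)*(w^2 + 5*w + 6) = (w - 5)*(w - 2)*(w + 2)*(w + 3)*(w + 2)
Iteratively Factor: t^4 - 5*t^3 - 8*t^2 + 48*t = (t - 4)*(t^3 - t^2 - 12*t) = (t - 4)*(t + 3)*(t^2 - 4*t) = (t - 4)^2*(t + 3)*(t)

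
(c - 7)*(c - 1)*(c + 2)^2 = c^4 - 4*c^3 - 21*c^2 - 4*c + 28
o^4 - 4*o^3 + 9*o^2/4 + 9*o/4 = o*(o - 3)*(o - 3/2)*(o + 1/2)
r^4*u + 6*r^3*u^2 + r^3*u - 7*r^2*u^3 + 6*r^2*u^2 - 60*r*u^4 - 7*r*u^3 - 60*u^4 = (r - 3*u)*(r + 4*u)*(r + 5*u)*(r*u + u)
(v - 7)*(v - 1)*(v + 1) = v^3 - 7*v^2 - v + 7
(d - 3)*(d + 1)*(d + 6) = d^3 + 4*d^2 - 15*d - 18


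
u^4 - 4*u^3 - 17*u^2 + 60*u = u*(u - 5)*(u - 3)*(u + 4)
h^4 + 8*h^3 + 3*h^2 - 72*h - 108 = (h - 3)*(h + 2)*(h + 3)*(h + 6)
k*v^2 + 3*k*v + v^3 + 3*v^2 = v*(k + v)*(v + 3)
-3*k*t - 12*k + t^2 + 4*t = (-3*k + t)*(t + 4)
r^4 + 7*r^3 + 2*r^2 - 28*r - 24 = (r - 2)*(r + 1)*(r + 2)*(r + 6)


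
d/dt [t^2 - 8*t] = 2*t - 8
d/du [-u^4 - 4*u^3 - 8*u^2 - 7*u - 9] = -4*u^3 - 12*u^2 - 16*u - 7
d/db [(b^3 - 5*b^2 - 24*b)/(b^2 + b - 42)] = (b^4 + 2*b^3 - 107*b^2 + 420*b + 1008)/(b^4 + 2*b^3 - 83*b^2 - 84*b + 1764)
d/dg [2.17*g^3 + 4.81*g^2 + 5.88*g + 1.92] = 6.51*g^2 + 9.62*g + 5.88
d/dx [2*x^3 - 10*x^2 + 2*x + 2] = 6*x^2 - 20*x + 2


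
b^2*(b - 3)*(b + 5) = b^4 + 2*b^3 - 15*b^2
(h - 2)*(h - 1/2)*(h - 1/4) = h^3 - 11*h^2/4 + 13*h/8 - 1/4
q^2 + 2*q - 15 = (q - 3)*(q + 5)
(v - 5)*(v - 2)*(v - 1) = v^3 - 8*v^2 + 17*v - 10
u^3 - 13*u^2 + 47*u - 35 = (u - 7)*(u - 5)*(u - 1)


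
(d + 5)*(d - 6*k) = d^2 - 6*d*k + 5*d - 30*k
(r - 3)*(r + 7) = r^2 + 4*r - 21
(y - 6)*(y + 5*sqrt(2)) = y^2 - 6*y + 5*sqrt(2)*y - 30*sqrt(2)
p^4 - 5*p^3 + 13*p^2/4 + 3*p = p*(p - 4)*(p - 3/2)*(p + 1/2)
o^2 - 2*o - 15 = (o - 5)*(o + 3)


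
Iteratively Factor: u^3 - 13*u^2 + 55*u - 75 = (u - 3)*(u^2 - 10*u + 25) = (u - 5)*(u - 3)*(u - 5)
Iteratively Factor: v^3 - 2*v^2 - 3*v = (v + 1)*(v^2 - 3*v) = (v - 3)*(v + 1)*(v)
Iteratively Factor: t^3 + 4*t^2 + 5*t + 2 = (t + 1)*(t^2 + 3*t + 2) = (t + 1)^2*(t + 2)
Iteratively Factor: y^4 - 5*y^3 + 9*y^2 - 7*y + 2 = (y - 1)*(y^3 - 4*y^2 + 5*y - 2) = (y - 1)^2*(y^2 - 3*y + 2) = (y - 1)^3*(y - 2)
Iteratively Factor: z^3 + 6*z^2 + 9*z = (z)*(z^2 + 6*z + 9) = z*(z + 3)*(z + 3)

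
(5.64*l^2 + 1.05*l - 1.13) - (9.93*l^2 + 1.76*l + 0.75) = -4.29*l^2 - 0.71*l - 1.88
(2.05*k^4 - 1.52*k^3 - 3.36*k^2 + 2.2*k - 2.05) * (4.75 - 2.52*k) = -5.166*k^5 + 13.5679*k^4 + 1.2472*k^3 - 21.504*k^2 + 15.616*k - 9.7375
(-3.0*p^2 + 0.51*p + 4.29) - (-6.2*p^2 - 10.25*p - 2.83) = 3.2*p^2 + 10.76*p + 7.12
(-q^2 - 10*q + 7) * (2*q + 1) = -2*q^3 - 21*q^2 + 4*q + 7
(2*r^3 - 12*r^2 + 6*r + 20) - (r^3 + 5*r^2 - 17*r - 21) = r^3 - 17*r^2 + 23*r + 41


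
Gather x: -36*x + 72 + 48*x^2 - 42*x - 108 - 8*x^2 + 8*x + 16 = 40*x^2 - 70*x - 20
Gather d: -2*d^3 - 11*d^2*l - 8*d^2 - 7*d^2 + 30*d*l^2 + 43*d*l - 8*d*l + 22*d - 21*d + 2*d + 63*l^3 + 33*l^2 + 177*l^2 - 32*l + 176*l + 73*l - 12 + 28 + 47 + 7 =-2*d^3 + d^2*(-11*l - 15) + d*(30*l^2 + 35*l + 3) + 63*l^3 + 210*l^2 + 217*l + 70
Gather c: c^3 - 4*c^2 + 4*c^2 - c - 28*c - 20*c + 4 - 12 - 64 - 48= c^3 - 49*c - 120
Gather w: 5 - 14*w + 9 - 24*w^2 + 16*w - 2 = -24*w^2 + 2*w + 12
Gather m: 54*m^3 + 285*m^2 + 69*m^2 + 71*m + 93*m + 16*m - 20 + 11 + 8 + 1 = 54*m^3 + 354*m^2 + 180*m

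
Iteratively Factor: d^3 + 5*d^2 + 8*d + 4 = (d + 1)*(d^2 + 4*d + 4) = (d + 1)*(d + 2)*(d + 2)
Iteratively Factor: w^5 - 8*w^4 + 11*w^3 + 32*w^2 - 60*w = (w - 3)*(w^4 - 5*w^3 - 4*w^2 + 20*w) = (w - 5)*(w - 3)*(w^3 - 4*w) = (w - 5)*(w - 3)*(w - 2)*(w^2 + 2*w) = (w - 5)*(w - 3)*(w - 2)*(w + 2)*(w)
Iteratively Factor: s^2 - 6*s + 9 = (s - 3)*(s - 3)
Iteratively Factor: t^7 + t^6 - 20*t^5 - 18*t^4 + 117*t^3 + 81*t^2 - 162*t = (t + 3)*(t^6 - 2*t^5 - 14*t^4 + 24*t^3 + 45*t^2 - 54*t) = (t - 3)*(t + 3)*(t^5 + t^4 - 11*t^3 - 9*t^2 + 18*t) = (t - 3)*(t + 2)*(t + 3)*(t^4 - t^3 - 9*t^2 + 9*t) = (t - 3)*(t + 2)*(t + 3)^2*(t^3 - 4*t^2 + 3*t) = t*(t - 3)*(t + 2)*(t + 3)^2*(t^2 - 4*t + 3) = t*(t - 3)^2*(t + 2)*(t + 3)^2*(t - 1)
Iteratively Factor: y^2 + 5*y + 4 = (y + 4)*(y + 1)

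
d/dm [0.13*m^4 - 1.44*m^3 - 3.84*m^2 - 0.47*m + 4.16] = 0.52*m^3 - 4.32*m^2 - 7.68*m - 0.47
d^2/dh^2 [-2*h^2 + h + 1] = -4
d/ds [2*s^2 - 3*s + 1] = 4*s - 3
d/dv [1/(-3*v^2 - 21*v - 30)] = (2*v + 7)/(3*(v^2 + 7*v + 10)^2)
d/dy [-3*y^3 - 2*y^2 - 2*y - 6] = -9*y^2 - 4*y - 2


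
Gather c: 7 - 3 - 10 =-6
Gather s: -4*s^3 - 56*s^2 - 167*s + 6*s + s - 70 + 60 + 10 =-4*s^3 - 56*s^2 - 160*s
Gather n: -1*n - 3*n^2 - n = -3*n^2 - 2*n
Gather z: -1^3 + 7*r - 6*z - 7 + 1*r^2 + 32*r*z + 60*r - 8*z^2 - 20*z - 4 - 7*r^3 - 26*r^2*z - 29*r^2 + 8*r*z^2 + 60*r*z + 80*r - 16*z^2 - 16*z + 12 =-7*r^3 - 28*r^2 + 147*r + z^2*(8*r - 24) + z*(-26*r^2 + 92*r - 42)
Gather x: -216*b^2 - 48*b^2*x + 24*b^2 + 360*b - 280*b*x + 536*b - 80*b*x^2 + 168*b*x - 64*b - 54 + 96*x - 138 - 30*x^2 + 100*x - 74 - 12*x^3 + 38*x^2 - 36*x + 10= -192*b^2 + 832*b - 12*x^3 + x^2*(8 - 80*b) + x*(-48*b^2 - 112*b + 160) - 256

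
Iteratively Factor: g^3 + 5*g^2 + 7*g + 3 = (g + 1)*(g^2 + 4*g + 3) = (g + 1)^2*(g + 3)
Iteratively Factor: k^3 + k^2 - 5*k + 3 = (k - 1)*(k^2 + 2*k - 3) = (k - 1)^2*(k + 3)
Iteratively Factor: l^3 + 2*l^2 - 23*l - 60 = (l + 4)*(l^2 - 2*l - 15) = (l + 3)*(l + 4)*(l - 5)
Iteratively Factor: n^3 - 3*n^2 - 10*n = (n - 5)*(n^2 + 2*n) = (n - 5)*(n + 2)*(n)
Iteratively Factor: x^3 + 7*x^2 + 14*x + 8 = (x + 4)*(x^2 + 3*x + 2) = (x + 2)*(x + 4)*(x + 1)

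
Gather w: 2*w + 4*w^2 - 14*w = 4*w^2 - 12*w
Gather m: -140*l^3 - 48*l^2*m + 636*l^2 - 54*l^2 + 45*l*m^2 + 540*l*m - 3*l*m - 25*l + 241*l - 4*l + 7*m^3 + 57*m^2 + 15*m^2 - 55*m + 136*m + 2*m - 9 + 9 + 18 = -140*l^3 + 582*l^2 + 212*l + 7*m^3 + m^2*(45*l + 72) + m*(-48*l^2 + 537*l + 83) + 18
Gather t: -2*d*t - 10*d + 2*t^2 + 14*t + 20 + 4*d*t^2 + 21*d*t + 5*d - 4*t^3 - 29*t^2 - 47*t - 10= -5*d - 4*t^3 + t^2*(4*d - 27) + t*(19*d - 33) + 10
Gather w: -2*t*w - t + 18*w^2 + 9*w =-t + 18*w^2 + w*(9 - 2*t)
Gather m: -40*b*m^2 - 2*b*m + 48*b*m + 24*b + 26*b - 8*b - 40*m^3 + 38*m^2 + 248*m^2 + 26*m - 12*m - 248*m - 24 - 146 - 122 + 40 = 42*b - 40*m^3 + m^2*(286 - 40*b) + m*(46*b - 234) - 252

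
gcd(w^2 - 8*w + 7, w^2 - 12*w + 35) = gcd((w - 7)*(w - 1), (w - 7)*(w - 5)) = w - 7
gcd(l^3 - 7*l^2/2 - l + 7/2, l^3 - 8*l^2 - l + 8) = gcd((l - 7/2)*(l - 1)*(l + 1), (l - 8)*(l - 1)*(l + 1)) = l^2 - 1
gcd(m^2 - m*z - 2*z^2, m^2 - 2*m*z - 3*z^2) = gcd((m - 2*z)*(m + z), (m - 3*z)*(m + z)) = m + z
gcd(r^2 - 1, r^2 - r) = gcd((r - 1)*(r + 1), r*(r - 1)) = r - 1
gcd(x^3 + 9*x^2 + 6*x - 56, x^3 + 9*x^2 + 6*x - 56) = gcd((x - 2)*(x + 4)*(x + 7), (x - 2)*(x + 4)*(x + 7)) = x^3 + 9*x^2 + 6*x - 56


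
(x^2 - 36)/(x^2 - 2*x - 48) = (x - 6)/(x - 8)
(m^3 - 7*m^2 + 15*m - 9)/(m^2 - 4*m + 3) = m - 3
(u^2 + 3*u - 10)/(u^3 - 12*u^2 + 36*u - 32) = (u + 5)/(u^2 - 10*u + 16)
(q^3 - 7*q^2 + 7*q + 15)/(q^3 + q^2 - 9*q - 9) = (q - 5)/(q + 3)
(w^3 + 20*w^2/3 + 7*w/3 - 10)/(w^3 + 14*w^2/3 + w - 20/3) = (w + 6)/(w + 4)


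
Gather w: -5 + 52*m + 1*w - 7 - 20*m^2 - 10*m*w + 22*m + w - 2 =-20*m^2 + 74*m + w*(2 - 10*m) - 14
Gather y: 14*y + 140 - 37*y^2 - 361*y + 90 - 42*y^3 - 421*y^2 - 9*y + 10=-42*y^3 - 458*y^2 - 356*y + 240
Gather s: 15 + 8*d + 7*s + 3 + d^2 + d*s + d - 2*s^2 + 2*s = d^2 + 9*d - 2*s^2 + s*(d + 9) + 18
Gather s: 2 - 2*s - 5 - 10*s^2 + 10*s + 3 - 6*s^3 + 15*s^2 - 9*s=-6*s^3 + 5*s^2 - s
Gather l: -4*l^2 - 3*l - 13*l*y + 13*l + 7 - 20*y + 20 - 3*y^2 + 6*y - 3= -4*l^2 + l*(10 - 13*y) - 3*y^2 - 14*y + 24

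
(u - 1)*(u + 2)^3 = u^4 + 5*u^3 + 6*u^2 - 4*u - 8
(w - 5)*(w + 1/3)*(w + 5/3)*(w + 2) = w^4 - w^3 - 139*w^2/9 - 65*w/3 - 50/9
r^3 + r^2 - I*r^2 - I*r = r*(r + 1)*(r - I)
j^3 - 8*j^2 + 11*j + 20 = (j - 5)*(j - 4)*(j + 1)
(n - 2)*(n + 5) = n^2 + 3*n - 10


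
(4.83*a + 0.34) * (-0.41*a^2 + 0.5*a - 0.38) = -1.9803*a^3 + 2.2756*a^2 - 1.6654*a - 0.1292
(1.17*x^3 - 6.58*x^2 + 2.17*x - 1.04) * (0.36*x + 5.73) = 0.4212*x^4 + 4.3353*x^3 - 36.9222*x^2 + 12.0597*x - 5.9592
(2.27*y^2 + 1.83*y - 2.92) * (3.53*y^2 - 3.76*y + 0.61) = 8.0131*y^4 - 2.0753*y^3 - 15.8037*y^2 + 12.0955*y - 1.7812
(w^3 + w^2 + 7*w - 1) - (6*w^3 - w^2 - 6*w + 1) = -5*w^3 + 2*w^2 + 13*w - 2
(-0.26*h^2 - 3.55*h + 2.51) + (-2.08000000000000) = -0.26*h^2 - 3.55*h + 0.43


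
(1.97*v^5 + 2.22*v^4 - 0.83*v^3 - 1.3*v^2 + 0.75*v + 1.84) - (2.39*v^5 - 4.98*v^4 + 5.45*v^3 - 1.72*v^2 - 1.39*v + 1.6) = -0.42*v^5 + 7.2*v^4 - 6.28*v^3 + 0.42*v^2 + 2.14*v + 0.24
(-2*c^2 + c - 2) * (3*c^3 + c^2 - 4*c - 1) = -6*c^5 + c^4 + 3*c^3 - 4*c^2 + 7*c + 2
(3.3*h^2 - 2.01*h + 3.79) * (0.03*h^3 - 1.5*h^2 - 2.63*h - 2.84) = 0.099*h^5 - 5.0103*h^4 - 5.5503*h^3 - 9.7707*h^2 - 4.2593*h - 10.7636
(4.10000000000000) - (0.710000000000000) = 3.39000000000000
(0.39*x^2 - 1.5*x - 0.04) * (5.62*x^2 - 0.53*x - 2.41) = 2.1918*x^4 - 8.6367*x^3 - 0.3697*x^2 + 3.6362*x + 0.0964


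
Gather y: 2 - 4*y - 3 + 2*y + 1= -2*y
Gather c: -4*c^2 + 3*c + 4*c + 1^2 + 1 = -4*c^2 + 7*c + 2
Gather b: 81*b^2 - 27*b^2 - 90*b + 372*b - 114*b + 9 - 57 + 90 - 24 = 54*b^2 + 168*b + 18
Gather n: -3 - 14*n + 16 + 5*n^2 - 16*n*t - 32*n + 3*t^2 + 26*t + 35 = 5*n^2 + n*(-16*t - 46) + 3*t^2 + 26*t + 48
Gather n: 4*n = 4*n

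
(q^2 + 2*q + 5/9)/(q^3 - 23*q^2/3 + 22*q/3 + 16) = (9*q^2 + 18*q + 5)/(3*(3*q^3 - 23*q^2 + 22*q + 48))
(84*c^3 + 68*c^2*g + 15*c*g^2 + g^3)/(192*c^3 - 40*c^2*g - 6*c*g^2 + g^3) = (14*c^2 + 9*c*g + g^2)/(32*c^2 - 12*c*g + g^2)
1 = 1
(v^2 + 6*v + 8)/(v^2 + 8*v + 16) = (v + 2)/(v + 4)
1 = 1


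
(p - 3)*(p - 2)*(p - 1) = p^3 - 6*p^2 + 11*p - 6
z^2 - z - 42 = (z - 7)*(z + 6)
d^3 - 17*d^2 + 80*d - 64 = (d - 8)^2*(d - 1)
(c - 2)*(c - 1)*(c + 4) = c^3 + c^2 - 10*c + 8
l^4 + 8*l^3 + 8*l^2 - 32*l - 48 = (l - 2)*(l + 2)^2*(l + 6)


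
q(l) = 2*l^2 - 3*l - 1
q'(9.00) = 33.00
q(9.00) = 134.00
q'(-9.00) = -39.00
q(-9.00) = 188.00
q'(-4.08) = -19.32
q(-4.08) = 44.53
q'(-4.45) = -20.80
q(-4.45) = 51.96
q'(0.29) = -1.84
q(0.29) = -1.70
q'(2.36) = 6.44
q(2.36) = 3.06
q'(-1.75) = -10.00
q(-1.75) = 10.38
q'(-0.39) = -4.56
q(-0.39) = 0.47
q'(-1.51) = -9.04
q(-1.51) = 8.09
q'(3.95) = 12.80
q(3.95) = 18.36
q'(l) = 4*l - 3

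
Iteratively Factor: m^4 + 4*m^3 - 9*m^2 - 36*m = (m + 3)*(m^3 + m^2 - 12*m) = (m - 3)*(m + 3)*(m^2 + 4*m) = (m - 3)*(m + 3)*(m + 4)*(m)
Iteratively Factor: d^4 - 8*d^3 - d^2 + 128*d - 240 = (d + 4)*(d^3 - 12*d^2 + 47*d - 60) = (d - 5)*(d + 4)*(d^2 - 7*d + 12) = (d - 5)*(d - 3)*(d + 4)*(d - 4)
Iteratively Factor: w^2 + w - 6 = (w - 2)*(w + 3)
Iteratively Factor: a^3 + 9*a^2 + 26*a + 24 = (a + 3)*(a^2 + 6*a + 8) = (a + 3)*(a + 4)*(a + 2)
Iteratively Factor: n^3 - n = (n)*(n^2 - 1) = n*(n + 1)*(n - 1)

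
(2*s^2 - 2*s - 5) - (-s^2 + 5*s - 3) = 3*s^2 - 7*s - 2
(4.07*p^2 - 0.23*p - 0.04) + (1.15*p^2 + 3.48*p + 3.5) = 5.22*p^2 + 3.25*p + 3.46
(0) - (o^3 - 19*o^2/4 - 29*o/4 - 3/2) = -o^3 + 19*o^2/4 + 29*o/4 + 3/2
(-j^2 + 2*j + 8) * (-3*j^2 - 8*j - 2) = 3*j^4 + 2*j^3 - 38*j^2 - 68*j - 16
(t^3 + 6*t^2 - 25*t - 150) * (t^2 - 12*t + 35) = t^5 - 6*t^4 - 62*t^3 + 360*t^2 + 925*t - 5250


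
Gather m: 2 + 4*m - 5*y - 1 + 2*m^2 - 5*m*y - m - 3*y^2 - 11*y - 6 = 2*m^2 + m*(3 - 5*y) - 3*y^2 - 16*y - 5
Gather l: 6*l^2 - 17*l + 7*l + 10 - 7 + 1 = 6*l^2 - 10*l + 4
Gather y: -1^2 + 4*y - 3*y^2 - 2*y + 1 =-3*y^2 + 2*y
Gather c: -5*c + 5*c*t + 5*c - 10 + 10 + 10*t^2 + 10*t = 5*c*t + 10*t^2 + 10*t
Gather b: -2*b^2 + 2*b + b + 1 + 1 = -2*b^2 + 3*b + 2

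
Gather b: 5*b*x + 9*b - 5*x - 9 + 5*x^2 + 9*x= b*(5*x + 9) + 5*x^2 + 4*x - 9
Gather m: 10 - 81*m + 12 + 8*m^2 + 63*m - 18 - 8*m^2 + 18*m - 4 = 0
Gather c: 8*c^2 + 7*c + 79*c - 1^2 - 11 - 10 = 8*c^2 + 86*c - 22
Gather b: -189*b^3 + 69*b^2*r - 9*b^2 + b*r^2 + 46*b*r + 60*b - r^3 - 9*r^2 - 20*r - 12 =-189*b^3 + b^2*(69*r - 9) + b*(r^2 + 46*r + 60) - r^3 - 9*r^2 - 20*r - 12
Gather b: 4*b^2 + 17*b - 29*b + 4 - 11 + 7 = 4*b^2 - 12*b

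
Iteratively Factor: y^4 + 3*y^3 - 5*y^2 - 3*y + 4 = (y - 1)*(y^3 + 4*y^2 - y - 4) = (y - 1)*(y + 1)*(y^2 + 3*y - 4) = (y - 1)*(y + 1)*(y + 4)*(y - 1)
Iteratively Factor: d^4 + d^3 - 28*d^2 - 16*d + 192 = (d + 4)*(d^3 - 3*d^2 - 16*d + 48) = (d - 3)*(d + 4)*(d^2 - 16) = (d - 4)*(d - 3)*(d + 4)*(d + 4)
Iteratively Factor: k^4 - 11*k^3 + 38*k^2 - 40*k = (k)*(k^3 - 11*k^2 + 38*k - 40) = k*(k - 2)*(k^2 - 9*k + 20) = k*(k - 4)*(k - 2)*(k - 5)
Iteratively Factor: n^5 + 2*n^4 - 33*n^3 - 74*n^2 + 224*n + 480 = (n + 4)*(n^4 - 2*n^3 - 25*n^2 + 26*n + 120) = (n + 2)*(n + 4)*(n^3 - 4*n^2 - 17*n + 60) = (n + 2)*(n + 4)^2*(n^2 - 8*n + 15) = (n - 5)*(n + 2)*(n + 4)^2*(n - 3)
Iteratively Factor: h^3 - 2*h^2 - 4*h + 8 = (h - 2)*(h^2 - 4) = (h - 2)*(h + 2)*(h - 2)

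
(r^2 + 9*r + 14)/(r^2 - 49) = (r + 2)/(r - 7)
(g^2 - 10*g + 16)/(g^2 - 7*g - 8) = (g - 2)/(g + 1)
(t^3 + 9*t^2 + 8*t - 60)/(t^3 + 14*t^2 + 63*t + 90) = (t - 2)/(t + 3)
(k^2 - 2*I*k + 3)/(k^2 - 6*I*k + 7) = (k - 3*I)/(k - 7*I)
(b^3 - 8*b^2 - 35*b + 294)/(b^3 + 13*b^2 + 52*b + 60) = (b^2 - 14*b + 49)/(b^2 + 7*b + 10)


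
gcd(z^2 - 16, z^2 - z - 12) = z - 4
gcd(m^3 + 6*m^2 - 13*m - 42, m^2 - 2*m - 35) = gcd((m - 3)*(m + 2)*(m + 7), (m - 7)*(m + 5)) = 1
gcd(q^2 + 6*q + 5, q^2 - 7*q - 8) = q + 1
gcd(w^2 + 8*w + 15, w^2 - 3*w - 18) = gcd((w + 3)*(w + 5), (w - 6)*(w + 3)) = w + 3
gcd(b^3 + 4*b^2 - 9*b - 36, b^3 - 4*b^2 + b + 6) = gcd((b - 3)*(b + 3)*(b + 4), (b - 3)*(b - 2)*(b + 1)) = b - 3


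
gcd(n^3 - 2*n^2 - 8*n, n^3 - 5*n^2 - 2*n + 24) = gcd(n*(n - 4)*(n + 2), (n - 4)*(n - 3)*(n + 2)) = n^2 - 2*n - 8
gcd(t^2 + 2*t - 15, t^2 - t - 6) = t - 3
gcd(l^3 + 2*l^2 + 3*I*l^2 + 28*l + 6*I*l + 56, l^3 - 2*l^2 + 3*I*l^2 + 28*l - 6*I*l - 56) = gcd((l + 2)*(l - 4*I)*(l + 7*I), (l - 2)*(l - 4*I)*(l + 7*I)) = l^2 + 3*I*l + 28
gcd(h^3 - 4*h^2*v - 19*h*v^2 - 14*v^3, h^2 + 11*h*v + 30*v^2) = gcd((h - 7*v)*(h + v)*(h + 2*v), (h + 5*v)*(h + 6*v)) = 1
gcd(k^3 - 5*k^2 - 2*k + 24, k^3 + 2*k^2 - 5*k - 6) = 1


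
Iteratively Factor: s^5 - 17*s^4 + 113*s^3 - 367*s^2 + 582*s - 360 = (s - 5)*(s^4 - 12*s^3 + 53*s^2 - 102*s + 72) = (s - 5)*(s - 3)*(s^3 - 9*s^2 + 26*s - 24) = (s - 5)*(s - 3)*(s - 2)*(s^2 - 7*s + 12) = (s - 5)*(s - 3)^2*(s - 2)*(s - 4)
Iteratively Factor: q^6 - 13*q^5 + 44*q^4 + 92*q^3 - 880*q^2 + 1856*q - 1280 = (q - 2)*(q^5 - 11*q^4 + 22*q^3 + 136*q^2 - 608*q + 640) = (q - 4)*(q - 2)*(q^4 - 7*q^3 - 6*q^2 + 112*q - 160) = (q - 4)^2*(q - 2)*(q^3 - 3*q^2 - 18*q + 40) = (q - 4)^2*(q - 2)^2*(q^2 - q - 20) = (q - 5)*(q - 4)^2*(q - 2)^2*(q + 4)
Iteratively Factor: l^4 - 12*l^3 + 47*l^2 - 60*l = (l)*(l^3 - 12*l^2 + 47*l - 60) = l*(l - 3)*(l^2 - 9*l + 20) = l*(l - 5)*(l - 3)*(l - 4)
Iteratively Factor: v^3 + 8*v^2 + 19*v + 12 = (v + 1)*(v^2 + 7*v + 12) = (v + 1)*(v + 4)*(v + 3)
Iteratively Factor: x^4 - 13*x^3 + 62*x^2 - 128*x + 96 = (x - 4)*(x^3 - 9*x^2 + 26*x - 24) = (x - 4)*(x - 3)*(x^2 - 6*x + 8) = (x - 4)^2*(x - 3)*(x - 2)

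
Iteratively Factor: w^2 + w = (w)*(w + 1)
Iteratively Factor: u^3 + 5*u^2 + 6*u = (u + 2)*(u^2 + 3*u) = (u + 2)*(u + 3)*(u)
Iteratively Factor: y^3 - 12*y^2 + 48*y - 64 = (y - 4)*(y^2 - 8*y + 16) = (y - 4)^2*(y - 4)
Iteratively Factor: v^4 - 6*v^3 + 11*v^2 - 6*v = (v - 3)*(v^3 - 3*v^2 + 2*v) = (v - 3)*(v - 1)*(v^2 - 2*v) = (v - 3)*(v - 2)*(v - 1)*(v)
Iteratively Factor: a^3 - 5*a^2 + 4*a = (a - 1)*(a^2 - 4*a) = a*(a - 1)*(a - 4)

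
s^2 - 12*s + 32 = (s - 8)*(s - 4)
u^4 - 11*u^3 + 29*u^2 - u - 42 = (u - 7)*(u - 3)*(u - 2)*(u + 1)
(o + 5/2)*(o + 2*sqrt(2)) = o^2 + 5*o/2 + 2*sqrt(2)*o + 5*sqrt(2)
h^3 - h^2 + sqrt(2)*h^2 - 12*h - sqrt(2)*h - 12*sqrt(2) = (h - 4)*(h + 3)*(h + sqrt(2))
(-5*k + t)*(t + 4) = -5*k*t - 20*k + t^2 + 4*t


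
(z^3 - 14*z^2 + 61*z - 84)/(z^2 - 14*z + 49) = (z^2 - 7*z + 12)/(z - 7)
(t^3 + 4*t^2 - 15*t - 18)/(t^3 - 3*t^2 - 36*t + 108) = (t + 1)/(t - 6)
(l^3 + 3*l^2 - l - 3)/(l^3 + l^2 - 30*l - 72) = (l^2 - 1)/(l^2 - 2*l - 24)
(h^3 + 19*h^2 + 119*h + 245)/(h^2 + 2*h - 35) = (h^2 + 12*h + 35)/(h - 5)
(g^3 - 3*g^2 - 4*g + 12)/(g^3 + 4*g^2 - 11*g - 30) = (g - 2)/(g + 5)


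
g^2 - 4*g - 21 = (g - 7)*(g + 3)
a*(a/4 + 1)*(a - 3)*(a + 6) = a^4/4 + 7*a^3/4 - 3*a^2/2 - 18*a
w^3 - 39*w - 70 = (w - 7)*(w + 2)*(w + 5)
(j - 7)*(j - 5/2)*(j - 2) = j^3 - 23*j^2/2 + 73*j/2 - 35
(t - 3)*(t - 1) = t^2 - 4*t + 3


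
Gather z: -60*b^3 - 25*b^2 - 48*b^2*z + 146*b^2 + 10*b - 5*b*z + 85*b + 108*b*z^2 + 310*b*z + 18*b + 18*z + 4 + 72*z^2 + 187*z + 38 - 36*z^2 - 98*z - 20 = -60*b^3 + 121*b^2 + 113*b + z^2*(108*b + 36) + z*(-48*b^2 + 305*b + 107) + 22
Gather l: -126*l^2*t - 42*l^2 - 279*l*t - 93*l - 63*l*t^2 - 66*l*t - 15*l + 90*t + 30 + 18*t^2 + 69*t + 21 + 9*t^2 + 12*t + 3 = l^2*(-126*t - 42) + l*(-63*t^2 - 345*t - 108) + 27*t^2 + 171*t + 54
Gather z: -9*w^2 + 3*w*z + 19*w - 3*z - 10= -9*w^2 + 19*w + z*(3*w - 3) - 10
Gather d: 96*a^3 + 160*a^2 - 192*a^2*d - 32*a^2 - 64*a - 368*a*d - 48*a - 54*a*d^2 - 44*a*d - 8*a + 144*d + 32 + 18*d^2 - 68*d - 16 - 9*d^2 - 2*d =96*a^3 + 128*a^2 - 120*a + d^2*(9 - 54*a) + d*(-192*a^2 - 412*a + 74) + 16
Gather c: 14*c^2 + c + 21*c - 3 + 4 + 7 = 14*c^2 + 22*c + 8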